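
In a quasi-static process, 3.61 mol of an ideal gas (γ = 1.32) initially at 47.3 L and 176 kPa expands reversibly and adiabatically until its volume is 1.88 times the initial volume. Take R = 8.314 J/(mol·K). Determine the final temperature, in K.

227 K

T₁ = P₁V₁/(nR) = 176×47.3/(3.61×8.314) = 277 K.
Adiabatic: TV^(γ−1) = const ⇒ T₂ = 277×(0.532)^0.320 = 227 K; PV^γ = const ⇒ P₂ = 76.5 kPa.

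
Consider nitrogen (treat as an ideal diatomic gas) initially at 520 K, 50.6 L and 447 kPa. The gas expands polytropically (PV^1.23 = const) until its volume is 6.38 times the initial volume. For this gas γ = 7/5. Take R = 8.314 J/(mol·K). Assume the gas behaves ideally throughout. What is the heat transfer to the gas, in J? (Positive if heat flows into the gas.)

14500 J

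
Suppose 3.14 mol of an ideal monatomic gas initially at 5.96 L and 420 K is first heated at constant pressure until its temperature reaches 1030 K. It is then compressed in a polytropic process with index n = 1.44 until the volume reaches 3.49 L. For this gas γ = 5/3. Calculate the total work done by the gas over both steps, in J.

-37700 J

P₁ = nRT₁/V₁ = 3.14×8.314×420/5.96 = 1840 kPa.
Step 1 — Isobaric: P stays 1840 kPa; V/T = const ⇒ T₂ = 1030 K, V₂ = 14.6 L.
W = PΔV = 1840×(14.6−5.96) kPa·L = 15900 J.
ΔU = nCvΔT = 3.14×12.5×(1030−420) = 23900 J.
Q = ΔU + W = nCpΔT = 39800 J.
State after step 1: P = 1840 kPa, V = 14.6 L, T = 1030 K.
Step 2 — Polytropic n=1.44: T₂ = T₁(V₁/V₂)^(n−1) = 1030×(4.19)^0.44 = 1930 K; P₂ = P₁(V₁/V₂)^n = 14500 kPa.
W = (P₁V₁−P₂V₂)/(n−1) = (1840×14.6−14500×3.49)/0.44 = -53700 J.
ΔU = nCvΔT = 3.14×12.5×(1930−1030) = 35400 J.
Q = ΔU + W = -18200 J.
Net over both steps: W = -37700 J, Q = 21600 J, ΔU = 59300 J.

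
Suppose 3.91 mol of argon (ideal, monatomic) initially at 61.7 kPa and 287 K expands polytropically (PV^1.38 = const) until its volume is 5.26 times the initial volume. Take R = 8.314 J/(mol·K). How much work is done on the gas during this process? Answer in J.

-11500 J

V₁ = nRT₁/P₁ = 3.91×8.314×287/61.7 = 151 L.
Polytropic n=1.38: T₂ = T₁(V₁/V₂)^(n−1) = 287×(0.190)^0.38 = 153 K; P₂ = P₁(V₁/V₂)^n = 6.24 kPa.
W = (P₁V₁−P₂V₂)/(n−1) = (61.7×151−6.24×795)/0.38 = 11500 J.
Work done on the gas = −W_by = -11500 J.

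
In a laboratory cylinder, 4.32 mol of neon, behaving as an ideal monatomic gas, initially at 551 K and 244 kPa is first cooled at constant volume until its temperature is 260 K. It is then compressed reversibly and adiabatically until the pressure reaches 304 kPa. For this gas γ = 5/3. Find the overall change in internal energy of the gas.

-9030 J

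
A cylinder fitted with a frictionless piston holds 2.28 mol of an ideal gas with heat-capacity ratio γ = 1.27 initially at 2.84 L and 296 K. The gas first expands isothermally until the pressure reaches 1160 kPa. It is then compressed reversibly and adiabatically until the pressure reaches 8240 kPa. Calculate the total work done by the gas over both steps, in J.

-7760 J

P₁ = nRT₁/V₁ = 2.28×8.314×296/2.84 = 1980 kPa.
Step 1 — Isothermal: T stays 296 K; PV = const ⇒ V₂ = 4.84 L, P₂ = 1160 kPa.
ΔU = 0 (ideal gas, T constant).
W = nRT ln(V₂/V₁) = 2.28×8.314×296×ln(1.70) = 2990 J.
Q = ΔU + W = 2990 J.
State after step 1: P = 1160 kPa, V = 4.84 L, T = 296 K.
Step 2 — Adiabatic: T₂/T₁ = (P₂/P₁)^((γ−1)/γ) ⇒ T₂ = 296×(7.10)^0.213 = 449 K; V₂ = 1.03 L.
ΔU = nCvΔT = 2.28×30.8×(449−296) = 10700 J.
Q = 0 for an adiabatic process, so W = −ΔU = -10700 J.
Net over both steps: W = -7760 J, Q = 2990 J, ΔU = 10700 J.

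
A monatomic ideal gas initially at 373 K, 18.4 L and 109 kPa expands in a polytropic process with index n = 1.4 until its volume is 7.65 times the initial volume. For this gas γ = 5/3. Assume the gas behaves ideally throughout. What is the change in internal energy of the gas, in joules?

-1680 J

n = P₁V₁/(RT₁) = 109×18.4/(8.314×373) = 0.647 mol.
Polytropic n=1.4: T₂ = T₁(V₁/V₂)^(n−1) = 373×(0.131)^0.40 = 165 K; P₂ = P₁(V₁/V₂)^n = 6.31 kPa.
For an ideal gas ΔU = nCvΔT with Cv = (3/2)R = 12.5 J/(mol·K).
ΔU = 0.647×12.5×(165−373) = -1680 J.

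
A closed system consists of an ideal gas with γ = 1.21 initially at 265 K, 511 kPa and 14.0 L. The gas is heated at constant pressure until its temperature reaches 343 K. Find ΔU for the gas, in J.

n = P₁V₁/(RT₁) = 511×14.0/(8.314×265) = 3.25 mol.
Isobaric: P stays 511 kPa; V/T = const ⇒ T₂ = 343 K, V₂ = 18.1 L.
For an ideal gas ΔU = nCvΔT with Cv = R/(γ−1) = 39.6 J/(mol·K).
ΔU = 3.25×39.6×(343−265) = 10000 J.

10000 J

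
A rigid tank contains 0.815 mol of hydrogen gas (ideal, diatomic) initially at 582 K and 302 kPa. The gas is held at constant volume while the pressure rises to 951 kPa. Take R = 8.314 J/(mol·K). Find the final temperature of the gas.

1830 K

V₁ = nRT₁/P₁ = 0.815×8.314×582/302 = 13.1 L.
Isochoric: V stays 13.1 L; P/T = const ⇒ T₂ = 1830 K, P₂ = 951 kPa.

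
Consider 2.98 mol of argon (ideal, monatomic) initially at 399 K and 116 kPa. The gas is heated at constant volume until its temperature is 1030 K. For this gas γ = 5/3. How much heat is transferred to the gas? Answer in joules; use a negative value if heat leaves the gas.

V₁ = nRT₁/P₁ = 2.98×8.314×399/116 = 85.2 L.
Isochoric: V stays 85.2 L; P/T = const ⇒ T₂ = 1030 K, P₂ = 299 kPa.
W = 0 (no volume change).
ΔU = nCvΔT = 2.98×12.5×(1030−399) = 23500 J.
Q = ΔU = 23500 J.

23500 J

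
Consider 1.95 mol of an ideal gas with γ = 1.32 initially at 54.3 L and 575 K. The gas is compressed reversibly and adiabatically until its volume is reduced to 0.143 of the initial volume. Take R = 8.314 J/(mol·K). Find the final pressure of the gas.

2240 kPa

P₁ = nRT₁/V₁ = 1.95×8.314×575/54.3 = 172 kPa.
Adiabatic: TV^(γ−1) = const ⇒ T₂ = 575×(6.99)^0.320 = 1070 K; PV^γ = const ⇒ P₂ = 2240 kPa.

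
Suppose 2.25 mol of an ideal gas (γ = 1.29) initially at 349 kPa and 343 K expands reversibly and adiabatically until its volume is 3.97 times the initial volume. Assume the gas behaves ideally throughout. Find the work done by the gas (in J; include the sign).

7290 J

V₁ = nRT₁/P₁ = 2.25×8.314×343/349 = 18.4 L.
Adiabatic: TV^(γ−1) = const ⇒ T₂ = 343×(0.252)^0.290 = 230 K; PV^γ = const ⇒ P₂ = 58.9 kPa.
ΔU = nCvΔT = 2.25×28.7×(230−343) = -7290 J.
Q = 0 for an adiabatic process, so W = −ΔU = 7290 J.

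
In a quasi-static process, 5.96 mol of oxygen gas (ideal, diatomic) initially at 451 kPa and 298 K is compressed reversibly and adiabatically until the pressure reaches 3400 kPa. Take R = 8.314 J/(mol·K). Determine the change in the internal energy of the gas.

28800 J

V₁ = nRT₁/P₁ = 5.96×8.314×298/451 = 32.7 L.
Adiabatic: T₂/T₁ = (P₂/P₁)^((γ−1)/γ) ⇒ T₂ = 298×(7.54)^0.286 = 531 K; V₂ = 7.73 L.
For an ideal gas ΔU = nCvΔT with Cv = (5/2)R = 20.8 J/(mol·K).
ΔU = 5.96×20.8×(531−298) = 28800 J.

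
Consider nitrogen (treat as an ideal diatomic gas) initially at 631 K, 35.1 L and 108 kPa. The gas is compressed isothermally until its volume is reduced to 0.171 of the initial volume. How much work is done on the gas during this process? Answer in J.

6690 J

n = P₁V₁/(RT₁) = 108×35.1/(8.314×631) = 0.723 mol.
Isothermal: T stays 631 K; PV = const ⇒ V₂ = 6.00 L, P₂ = 632 kPa.
W = nRT ln(V₂/V₁) = 0.723×8.314×631×ln(0.171) = -6690 J.
Work done on the gas = −W_by = 6690 J.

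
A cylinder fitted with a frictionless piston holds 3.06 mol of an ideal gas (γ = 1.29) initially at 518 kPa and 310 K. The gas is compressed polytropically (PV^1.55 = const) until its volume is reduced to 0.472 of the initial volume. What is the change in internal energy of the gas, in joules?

13900 J

V₁ = nRT₁/P₁ = 3.06×8.314×310/518 = 15.2 L.
Polytropic n=1.55: T₂ = T₁(V₁/V₂)^(n−1) = 310×(2.12)^0.55 = 468 K; P₂ = P₁(V₁/V₂)^n = 1660 kPa.
For an ideal gas ΔU = nCvΔT with Cv = R/(γ−1) = 28.7 J/(mol·K).
ΔU = 3.06×28.7×(468−310) = 13900 J.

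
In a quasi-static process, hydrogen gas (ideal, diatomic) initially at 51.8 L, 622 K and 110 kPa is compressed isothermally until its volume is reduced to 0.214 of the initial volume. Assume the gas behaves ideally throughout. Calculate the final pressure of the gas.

514 kPa

Isothermal: T stays 622 K; PV = const ⇒ V₂ = 11.1 L, P₂ = 514 kPa.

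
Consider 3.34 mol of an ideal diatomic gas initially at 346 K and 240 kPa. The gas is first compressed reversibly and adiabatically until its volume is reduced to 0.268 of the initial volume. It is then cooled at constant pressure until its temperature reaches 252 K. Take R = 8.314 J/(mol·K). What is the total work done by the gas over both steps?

V₁ = nRT₁/P₁ = 3.34×8.314×346/240 = 40.0 L.
Step 1 — Adiabatic: TV^(γ−1) = const ⇒ T₂ = 346×(3.73)^0.400 = 586 K; PV^γ = const ⇒ P₂ = 1520 kPa.
ΔU = nCvΔT = 3.34×20.8×(586−346) = 16700 J.
Q = 0 for an adiabatic process, so W = −ΔU = -16700 J.
State after step 1: P = 1520 kPa, V = 10.7 L, T = 586 K.
Step 2 — Isobaric: P stays 1520 kPa; V/T = const ⇒ T₂ = 252 K, V₂ = 4.61 L.
W = PΔV = 1520×(4.61−10.7) kPa·L = -9270 J.
ΔU = nCvΔT = 3.34×20.8×(252−586) = -23200 J.
Q = ΔU + W = nCpΔT = -32500 J.
Net over both steps: W = -25900 J, Q = -32500 J, ΔU = -6530 J.

-25900 J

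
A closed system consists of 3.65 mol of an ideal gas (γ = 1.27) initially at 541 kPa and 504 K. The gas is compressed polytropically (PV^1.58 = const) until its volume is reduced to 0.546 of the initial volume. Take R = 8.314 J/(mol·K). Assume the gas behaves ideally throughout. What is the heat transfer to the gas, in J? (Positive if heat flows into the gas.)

V₁ = nRT₁/P₁ = 3.65×8.314×504/541 = 28.3 L.
Polytropic n=1.58: T₂ = T₁(V₁/V₂)^(n−1) = 504×(1.83)^0.58 = 716 K; P₂ = P₁(V₁/V₂)^n = 1410 kPa.
W = (P₁V₁−P₂V₂)/(n−1) = (541×28.3−1410×15.4)/0.58 = -11100 J.
ΔU = nCvΔT = 3.65×30.8×(716−504) = 23800 J.
Q = ΔU + W = 12700 J.

12700 J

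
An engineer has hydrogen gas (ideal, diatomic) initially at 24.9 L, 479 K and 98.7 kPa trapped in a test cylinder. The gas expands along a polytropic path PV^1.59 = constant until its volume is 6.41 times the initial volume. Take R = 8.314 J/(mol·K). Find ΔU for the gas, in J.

n = P₁V₁/(RT₁) = 98.7×24.9/(8.314×479) = 0.617 mol.
Polytropic n=1.59: T₂ = T₁(V₁/V₂)^(n−1) = 479×(0.156)^0.59 = 160 K; P₂ = P₁(V₁/V₂)^n = 5.15 kPa.
For an ideal gas ΔU = nCvΔT with Cv = (5/2)R = 20.8 J/(mol·K).
ΔU = 0.617×20.8×(160−479) = -4090 J.

-4090 J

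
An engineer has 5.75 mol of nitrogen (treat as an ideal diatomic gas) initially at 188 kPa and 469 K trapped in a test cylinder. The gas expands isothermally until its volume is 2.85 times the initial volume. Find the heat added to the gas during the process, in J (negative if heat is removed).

V₁ = nRT₁/P₁ = 5.75×8.314×469/188 = 119 L.
Isothermal: T stays 469 K; PV = const ⇒ V₂ = 340 L, P₂ = 66.0 kPa.
ΔU = 0 (ideal gas, T constant).
W = nRT ln(V₂/V₁) = 5.75×8.314×469×ln(2.85) = 23500 J.
Q = ΔU + W = 23500 J.

23500 J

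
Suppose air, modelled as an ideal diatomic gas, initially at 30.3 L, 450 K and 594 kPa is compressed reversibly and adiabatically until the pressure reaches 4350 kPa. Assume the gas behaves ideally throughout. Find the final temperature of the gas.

Adiabatic: T₂/T₁ = (P₂/P₁)^((γ−1)/γ) ⇒ T₂ = 450×(7.32)^0.286 = 795 K; V₂ = 7.31 L.

795 K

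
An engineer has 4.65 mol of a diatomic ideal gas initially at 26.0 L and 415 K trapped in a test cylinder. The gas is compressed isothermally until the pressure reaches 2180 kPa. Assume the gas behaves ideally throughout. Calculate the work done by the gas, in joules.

P₁ = nRT₁/V₁ = 4.65×8.314×415/26.0 = 617 kPa.
Isothermal: T stays 415 K; PV = const ⇒ V₂ = 7.36 L, P₂ = 2180 kPa.
W = nRT ln(V₂/V₁) = 4.65×8.314×415×ln(0.283) = -20200 J.

-20200 J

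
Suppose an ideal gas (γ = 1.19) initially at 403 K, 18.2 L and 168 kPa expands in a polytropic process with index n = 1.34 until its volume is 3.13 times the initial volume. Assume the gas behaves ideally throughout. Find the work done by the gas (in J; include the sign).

2890 J

n = P₁V₁/(RT₁) = 168×18.2/(8.314×403) = 0.913 mol.
Polytropic n=1.34: T₂ = T₁(V₁/V₂)^(n−1) = 403×(0.319)^0.34 = 273 K; P₂ = P₁(V₁/V₂)^n = 36.4 kPa.
W = (P₁V₁−P₂V₂)/(n−1) = (168×18.2−36.4×57.0)/0.34 = 2890 J.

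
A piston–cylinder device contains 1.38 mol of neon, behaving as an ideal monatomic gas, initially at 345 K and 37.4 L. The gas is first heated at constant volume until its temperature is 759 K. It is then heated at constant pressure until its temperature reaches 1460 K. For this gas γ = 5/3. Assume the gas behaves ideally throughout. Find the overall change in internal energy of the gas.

P₁ = nRT₁/V₁ = 1.38×8.314×345/37.4 = 106 kPa.
Step 1 — Isochoric: V stays 37.4 L; P/T = const ⇒ T₂ = 759 K, P₂ = 233 kPa.
W = 0 (no volume change).
ΔU = nCvΔT = 1.38×12.5×(759−345) = 7120 J.
Q = ΔU = 7120 J.
State after step 1: P = 233 kPa, V = 37.4 L, T = 759 K.
Step 2 — Isobaric: P stays 233 kPa; V/T = const ⇒ T₂ = 1460 K, V₂ = 71.9 L.
W = PΔV = 233×(71.9−37.4) kPa·L = 8040 J.
ΔU = nCvΔT = 1.38×12.5×(1460−759) = 12100 J.
Q = ΔU + W = nCpΔT = 20100 J.
Net over both steps: W = 8040 J, Q = 27200 J, ΔU = 19200 J.

19200 J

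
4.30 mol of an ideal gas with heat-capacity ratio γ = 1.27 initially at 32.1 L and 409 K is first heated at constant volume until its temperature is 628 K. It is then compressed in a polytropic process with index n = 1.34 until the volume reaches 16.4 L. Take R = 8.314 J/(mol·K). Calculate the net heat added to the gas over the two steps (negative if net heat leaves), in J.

33400 J

P₁ = nRT₁/V₁ = 4.30×8.314×409/32.1 = 456 kPa.
Step 1 — Isochoric: V stays 32.1 L; P/T = const ⇒ T₂ = 628 K, P₂ = 699 kPa.
W = 0 (no volume change).
ΔU = nCvΔT = 4.30×30.8×(628−409) = 29000 J.
Q = ΔU = 29000 J.
State after step 1: P = 699 kPa, V = 32.1 L, T = 628 K.
Step 2 — Polytropic n=1.34: T₂ = T₁(V₁/V₂)^(n−1) = 628×(1.96)^0.34 = 789 K; P₂ = P₁(V₁/V₂)^n = 1720 kPa.
W = (P₁V₁−P₂V₂)/(n−1) = (699×32.1−1720×16.4)/0.34 = -16900 J.
ΔU = nCvΔT = 4.30×30.8×(789−628) = 21300 J.
Q = ΔU + W = 4390 J.
Net over both steps: W = -16900 J, Q = 33400 J, ΔU = 50300 J.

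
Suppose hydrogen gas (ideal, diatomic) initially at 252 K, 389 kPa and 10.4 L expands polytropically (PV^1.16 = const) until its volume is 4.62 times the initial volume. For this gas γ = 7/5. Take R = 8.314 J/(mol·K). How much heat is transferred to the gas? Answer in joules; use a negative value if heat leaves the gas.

3290 J

n = P₁V₁/(RT₁) = 389×10.4/(8.314×252) = 1.93 mol.
Polytropic n=1.16: T₂ = T₁(V₁/V₂)^(n−1) = 252×(0.216)^0.16 = 197 K; P₂ = P₁(V₁/V₂)^n = 65.9 kPa.
W = (P₁V₁−P₂V₂)/(n−1) = (389×10.4−65.9×48.0)/0.16 = 5490 J.
ΔU = nCvΔT = 1.93×20.8×(197−252) = -2200 J.
Q = ΔU + W = 3290 J.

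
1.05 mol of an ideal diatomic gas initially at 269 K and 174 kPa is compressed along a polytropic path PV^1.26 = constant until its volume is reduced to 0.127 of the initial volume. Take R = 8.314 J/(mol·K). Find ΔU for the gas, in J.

V₁ = nRT₁/P₁ = 1.05×8.314×269/174 = 13.5 L.
Polytropic n=1.26: T₂ = T₁(V₁/V₂)^(n−1) = 269×(7.87)^0.26 = 460 K; P₂ = P₁(V₁/V₂)^n = 2340 kPa.
For an ideal gas ΔU = nCvΔT with Cv = (5/2)R = 20.8 J/(mol·K).
ΔU = 1.05×20.8×(460−269) = 4170 J.

4170 J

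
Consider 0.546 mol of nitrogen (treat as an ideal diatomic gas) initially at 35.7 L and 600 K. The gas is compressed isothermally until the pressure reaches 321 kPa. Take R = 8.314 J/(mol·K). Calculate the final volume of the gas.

P₁ = nRT₁/V₁ = 0.546×8.314×600/35.7 = 76.3 kPa.
Isothermal: T stays 600 K; PV = const ⇒ V₂ = 8.48 L, P₂ = 321 kPa.

8.48 L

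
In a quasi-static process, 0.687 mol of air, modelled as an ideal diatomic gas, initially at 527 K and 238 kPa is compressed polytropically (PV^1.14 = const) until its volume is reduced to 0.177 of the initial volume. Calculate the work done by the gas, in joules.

-5900 J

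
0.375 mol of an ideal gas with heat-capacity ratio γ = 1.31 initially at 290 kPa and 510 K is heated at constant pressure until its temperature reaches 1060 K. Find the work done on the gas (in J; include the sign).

-1710 J

V₁ = nRT₁/P₁ = 0.375×8.314×510/290 = 5.48 L.
Isobaric: P stays 290 kPa; V/T = const ⇒ T₂ = 1060 K, V₂ = 11.4 L.
W = PΔV = 290×(11.4−5.48) kPa·L = 1710 J.
Work done on the gas = −W_by = -1710 J.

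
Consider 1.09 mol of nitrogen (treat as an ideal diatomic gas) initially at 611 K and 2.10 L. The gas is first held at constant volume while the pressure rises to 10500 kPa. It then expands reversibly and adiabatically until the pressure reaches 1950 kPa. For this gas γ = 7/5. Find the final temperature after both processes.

1500 K

P₁ = nRT₁/V₁ = 1.09×8.314×611/2.10 = 2640 kPa.
Step 1 — Isochoric: V stays 2.10 L; P/T = const ⇒ T₂ = 2430 K, P₂ = 10500 kPa.
W = 0 (no volume change).
ΔU = nCvΔT = 1.09×20.8×(2430−611) = 41300 J.
Q = ΔU = 41300 J.
State after step 1: P = 10500 kPa, V = 2.10 L, T = 2430 K.
Step 2 — Adiabatic: T₂/T₁ = (P₂/P₁)^((γ−1)/γ) ⇒ T₂ = 2430×(0.186)^0.286 = 1500 K; V₂ = 6.99 L.
ΔU = nCvΔT = 1.09×20.8×(1500−2430) = -21000 J.
Q = 0 for an adiabatic process, so W = −ΔU = 21000 J.
Net over both steps: W = 21000 J, Q = 41300 J, ΔU = 20200 J.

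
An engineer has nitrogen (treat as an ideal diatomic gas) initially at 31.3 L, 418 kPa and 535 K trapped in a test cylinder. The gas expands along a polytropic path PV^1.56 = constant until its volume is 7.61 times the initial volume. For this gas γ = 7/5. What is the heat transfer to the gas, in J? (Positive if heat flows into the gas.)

n = P₁V₁/(RT₁) = 418×31.3/(8.314×535) = 2.94 mol.
Polytropic n=1.56: T₂ = T₁(V₁/V₂)^(n−1) = 535×(0.131)^0.56 = 172 K; P₂ = P₁(V₁/V₂)^n = 17.6 kPa.
W = (P₁V₁−P₂V₂)/(n−1) = (418×31.3−17.6×238)/0.56 = 15900 J.
ΔU = nCvΔT = 2.94×20.8×(172−535) = -22200 J.
Q = ΔU + W = -6350 J.

-6350 J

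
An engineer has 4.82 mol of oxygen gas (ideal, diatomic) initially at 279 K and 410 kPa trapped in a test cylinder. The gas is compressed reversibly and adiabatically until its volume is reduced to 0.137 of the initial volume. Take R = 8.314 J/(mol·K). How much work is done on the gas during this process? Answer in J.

V₁ = nRT₁/P₁ = 4.82×8.314×279/410 = 27.3 L.
Adiabatic: TV^(γ−1) = const ⇒ T₂ = 279×(7.30)^0.400 = 618 K; PV^γ = const ⇒ P₂ = 6630 kPa.
ΔU = nCvΔT = 4.82×20.8×(618−279) = 34000 J.
Q = 0 for an adiabatic process, so W = −ΔU = -34000 J.
Work done on the gas = −W_by = 34000 J.

34000 J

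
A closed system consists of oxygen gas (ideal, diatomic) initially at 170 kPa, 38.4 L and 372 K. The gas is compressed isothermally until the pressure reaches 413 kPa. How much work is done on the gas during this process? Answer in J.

n = P₁V₁/(RT₁) = 170×38.4/(8.314×372) = 2.11 mol.
Isothermal: T stays 372 K; PV = const ⇒ V₂ = 15.8 L, P₂ = 413 kPa.
W = nRT ln(V₂/V₁) = 2.11×8.314×372×ln(0.412) = -5790 J.
Work done on the gas = −W_by = 5790 J.

5790 J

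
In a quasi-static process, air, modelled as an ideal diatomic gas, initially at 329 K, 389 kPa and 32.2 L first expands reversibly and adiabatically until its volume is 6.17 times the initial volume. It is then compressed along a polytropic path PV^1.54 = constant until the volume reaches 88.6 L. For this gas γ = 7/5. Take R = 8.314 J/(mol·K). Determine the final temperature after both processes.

246 K

n = P₁V₁/(RT₁) = 389×32.2/(8.314×329) = 4.58 mol.
Step 1 — Adiabatic: TV^(γ−1) = const ⇒ T₂ = 329×(0.162)^0.400 = 159 K; PV^γ = const ⇒ P₂ = 30.4 kPa.
ΔU = nCvΔT = 4.58×20.8×(159−329) = -16200 J.
Q = 0 for an adiabatic process, so W = −ΔU = 16200 J.
State after step 1: P = 30.4 kPa, V = 199 L, T = 159 K.
Step 2 — Polytropic n=1.54: T₂ = T₁(V₁/V₂)^(n−1) = 159×(2.24)^0.54 = 246 K; P₂ = P₁(V₁/V₂)^n = 106 kPa.
W = (P₁V₁−P₂V₂)/(n−1) = (30.4×199−106×88.6)/0.54 = -6120 J.
ΔU = nCvΔT = 4.58×20.8×(246−159) = 8270 J.
Q = ΔU + W = 2140 J.
Net over both steps: W = 10100 J, Q = 2140 J, ΔU = -7930 J.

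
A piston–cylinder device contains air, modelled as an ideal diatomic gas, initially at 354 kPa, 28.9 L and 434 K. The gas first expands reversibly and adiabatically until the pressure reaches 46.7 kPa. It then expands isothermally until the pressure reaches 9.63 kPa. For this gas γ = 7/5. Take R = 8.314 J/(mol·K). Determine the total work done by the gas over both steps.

n = P₁V₁/(RT₁) = 354×28.9/(8.314×434) = 2.84 mol.
Step 1 — Adiabatic: T₂/T₁ = (P₂/P₁)^((γ−1)/γ) ⇒ T₂ = 434×(0.132)^0.286 = 243 K; V₂ = 123 L.
ΔU = nCvΔT = 2.84×20.8×(243−434) = -11200 J.
Q = 0 for an adiabatic process, so W = −ΔU = 11200 J.
State after step 1: P = 46.7 kPa, V = 123 L, T = 243 K.
Step 2 — Isothermal: T stays 243 K; PV = const ⇒ V₂ = 596 L, P₂ = 9.63 kPa.
ΔU = 0 (ideal gas, T constant).
W = nRT ln(V₂/V₁) = 2.84×8.314×243×ln(4.85) = 9060 J.
Q = ΔU + W = 9060 J.
Net over both steps: W = 20300 J, Q = 9060 J, ΔU = -11200 J.

20300 J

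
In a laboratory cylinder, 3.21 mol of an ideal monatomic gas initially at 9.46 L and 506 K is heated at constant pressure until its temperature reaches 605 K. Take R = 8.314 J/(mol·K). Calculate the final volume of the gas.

P₁ = nRT₁/V₁ = 3.21×8.314×506/9.46 = 1430 kPa.
Isobaric: P stays 1430 kPa; V/T = const ⇒ T₂ = 605 K, V₂ = 11.3 L.

11.3 L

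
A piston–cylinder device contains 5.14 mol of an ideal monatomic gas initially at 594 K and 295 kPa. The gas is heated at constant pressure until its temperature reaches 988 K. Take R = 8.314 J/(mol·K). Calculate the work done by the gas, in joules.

V₁ = nRT₁/P₁ = 5.14×8.314×594/295 = 86.0 L.
Isobaric: P stays 295 kPa; V/T = const ⇒ T₂ = 988 K, V₂ = 143 L.
W = PΔV = 295×(143−86.0) kPa·L = 16800 J.

16800 J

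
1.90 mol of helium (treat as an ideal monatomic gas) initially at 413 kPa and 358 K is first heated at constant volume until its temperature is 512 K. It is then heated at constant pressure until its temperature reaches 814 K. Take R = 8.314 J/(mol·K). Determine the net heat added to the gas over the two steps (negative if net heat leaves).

15600 J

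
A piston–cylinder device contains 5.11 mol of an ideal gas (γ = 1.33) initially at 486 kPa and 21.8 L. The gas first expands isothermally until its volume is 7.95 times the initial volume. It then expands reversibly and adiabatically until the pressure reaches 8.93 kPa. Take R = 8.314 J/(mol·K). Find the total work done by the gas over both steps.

T₁ = P₁V₁/(nR) = 486×21.8/(5.11×8.314) = 249 K.
Step 1 — Isothermal: T stays 249 K; PV = const ⇒ V₂ = 173 L, P₂ = 61.1 kPa.
ΔU = 0 (ideal gas, T constant).
W = nRT ln(V₂/V₁) = 5.11×8.314×249×ln(7.95) = 22000 J.
Q = ΔU + W = 22000 J.
State after step 1: P = 61.1 kPa, V = 173 L, T = 249 K.
Step 2 — Adiabatic: T₂/T₁ = (P₂/P₁)^((γ−1)/γ) ⇒ T₂ = 249×(0.146)^0.248 = 155 K; V₂ = 736 L.
ΔU = nCvΔT = 5.11×25.2×(155−249) = -12200 J.
Q = 0 for an adiabatic process, so W = −ΔU = 12200 J.
Net over both steps: W = 34200 J, Q = 22000 J, ΔU = -12200 J.

34200 J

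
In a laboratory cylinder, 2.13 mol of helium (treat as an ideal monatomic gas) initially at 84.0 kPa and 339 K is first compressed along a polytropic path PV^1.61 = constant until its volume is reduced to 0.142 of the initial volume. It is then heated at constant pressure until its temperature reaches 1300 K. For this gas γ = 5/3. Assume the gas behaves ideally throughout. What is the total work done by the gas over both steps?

-19300 J

V₁ = nRT₁/P₁ = 2.13×8.314×339/84.0 = 71.5 L.
Step 1 — Polytropic n=1.61: T₂ = T₁(V₁/V₂)^(n−1) = 339×(7.04)^0.61 = 1120 K; P₂ = P₁(V₁/V₂)^n = 1950 kPa.
W = (P₁V₁−P₂V₂)/(n−1) = (84.0×71.5−1950×10.1)/0.61 = -22500 J.
ΔU = nCvΔT = 2.13×12.5×(1120−339) = 20600 J.
Q = ΔU + W = -1920 J.
State after step 1: P = 1950 kPa, V = 10.1 L, T = 1120 K.
Step 2 — Isobaric: P stays 1950 kPa; V/T = const ⇒ T₂ = 1300 K, V₂ = 11.8 L.
W = PΔV = 1950×(11.8−10.1) kPa·L = 3270 J.
ΔU = nCvΔT = 2.13×12.5×(1300−1120) = 4910 J.
Q = ΔU + W = nCpΔT = 8190 J.
Net over both steps: W = -19300 J, Q = 6270 J, ΔU = 25500 J.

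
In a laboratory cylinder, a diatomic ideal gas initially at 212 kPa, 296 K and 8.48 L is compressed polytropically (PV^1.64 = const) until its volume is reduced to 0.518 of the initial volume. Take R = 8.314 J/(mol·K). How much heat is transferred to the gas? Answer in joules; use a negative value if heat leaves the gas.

882 J

n = P₁V₁/(RT₁) = 212×8.48/(8.314×296) = 0.731 mol.
Polytropic n=1.64: T₂ = T₁(V₁/V₂)^(n−1) = 296×(1.93)^0.64 = 451 K; P₂ = P₁(V₁/V₂)^n = 623 kPa.
W = (P₁V₁−P₂V₂)/(n−1) = (212×8.48−623×4.39)/0.64 = -1470 J.
ΔU = nCvΔT = 0.731×20.8×(451−296) = 2350 J.
Q = ΔU + W = 882 J.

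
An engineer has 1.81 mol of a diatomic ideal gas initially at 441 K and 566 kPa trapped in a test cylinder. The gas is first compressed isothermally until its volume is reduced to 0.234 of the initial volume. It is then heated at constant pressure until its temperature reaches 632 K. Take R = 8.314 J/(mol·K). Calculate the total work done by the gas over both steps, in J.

-6760 J

V₁ = nRT₁/P₁ = 1.81×8.314×441/566 = 11.7 L.
Step 1 — Isothermal: T stays 441 K; PV = const ⇒ V₂ = 2.74 L, P₂ = 2420 kPa.
ΔU = 0 (ideal gas, T constant).
W = nRT ln(V₂/V₁) = 1.81×8.314×441×ln(0.234) = -9640 J.
Q = ΔU + W = -9640 J.
State after step 1: P = 2420 kPa, V = 2.74 L, T = 441 K.
Step 2 — Isobaric: P stays 2420 kPa; V/T = const ⇒ T₂ = 632 K, V₂ = 3.93 L.
W = PΔV = 2420×(3.93−2.74) kPa·L = 2870 J.
ΔU = nCvΔT = 1.81×20.8×(632−441) = 7190 J.
Q = ΔU + W = nCpΔT = 10100 J.
Net over both steps: W = -6760 J, Q = 421 J, ΔU = 7190 J.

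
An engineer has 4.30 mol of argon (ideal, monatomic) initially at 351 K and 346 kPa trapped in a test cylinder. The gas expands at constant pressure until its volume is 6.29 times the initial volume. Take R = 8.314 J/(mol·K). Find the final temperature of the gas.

2210 K

V₁ = nRT₁/P₁ = 4.30×8.314×351/346 = 36.3 L.
Isobaric: P stays 346 kPa; V/T = const ⇒ T₂ = 2210 K, V₂ = 228 L.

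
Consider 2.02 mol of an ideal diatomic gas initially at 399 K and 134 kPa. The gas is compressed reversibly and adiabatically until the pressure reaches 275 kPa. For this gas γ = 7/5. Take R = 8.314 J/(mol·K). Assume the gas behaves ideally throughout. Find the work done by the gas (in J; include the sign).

-3820 J

V₁ = nRT₁/P₁ = 2.02×8.314×399/134 = 50.0 L.
Adiabatic: T₂/T₁ = (P₂/P₁)^((γ−1)/γ) ⇒ T₂ = 399×(2.05)^0.286 = 490 K; V₂ = 29.9 L.
ΔU = nCvΔT = 2.02×20.8×(490−399) = 3820 J.
Q = 0 for an adiabatic process, so W = −ΔU = -3820 J.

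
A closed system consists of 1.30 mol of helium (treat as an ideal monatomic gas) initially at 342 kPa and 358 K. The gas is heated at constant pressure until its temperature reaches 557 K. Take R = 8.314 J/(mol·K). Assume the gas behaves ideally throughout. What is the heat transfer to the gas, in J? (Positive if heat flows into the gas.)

V₁ = nRT₁/P₁ = 1.30×8.314×358/342 = 11.3 L.
Isobaric: P stays 342 kPa; V/T = const ⇒ T₂ = 557 K, V₂ = 17.6 L.
W = PΔV = 342×(17.6−11.3) kPa·L = 2150 J.
ΔU = nCvΔT = 1.30×12.5×(557−358) = 3230 J.
Q = ΔU + W = nCpΔT = 5380 J.

5380 J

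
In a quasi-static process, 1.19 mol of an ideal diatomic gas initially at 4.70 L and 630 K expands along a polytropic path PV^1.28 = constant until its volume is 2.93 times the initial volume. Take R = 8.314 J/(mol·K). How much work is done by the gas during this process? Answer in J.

P₁ = nRT₁/V₁ = 1.19×8.314×630/4.70 = 1330 kPa.
Polytropic n=1.28: T₂ = T₁(V₁/V₂)^(n−1) = 630×(0.341)^0.28 = 466 K; P₂ = P₁(V₁/V₂)^n = 335 kPa.
W = (P₁V₁−P₂V₂)/(n−1) = (1330×4.70−335×13.8)/0.28 = 5790 J.

5790 J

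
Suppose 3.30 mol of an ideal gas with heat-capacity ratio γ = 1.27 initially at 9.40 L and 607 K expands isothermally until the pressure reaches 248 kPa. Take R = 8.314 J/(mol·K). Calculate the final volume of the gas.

P₁ = nRT₁/V₁ = 3.30×8.314×607/9.40 = 1770 kPa.
Isothermal: T stays 607 K; PV = const ⇒ V₂ = 67.2 L, P₂ = 248 kPa.

67.2 L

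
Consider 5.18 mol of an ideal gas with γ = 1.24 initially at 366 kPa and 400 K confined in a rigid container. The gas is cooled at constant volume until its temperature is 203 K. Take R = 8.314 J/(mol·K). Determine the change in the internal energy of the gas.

V₁ = nRT₁/P₁ = 5.18×8.314×400/366 = 47.1 L.
Isochoric: V stays 47.1 L; P/T = const ⇒ T₂ = 203 K, P₂ = 186 kPa.
For an ideal gas ΔU = nCvΔT with Cv = R/(γ−1) = 34.6 J/(mol·K).
ΔU = 5.18×34.6×(203−400) = -35400 J.

-35400 J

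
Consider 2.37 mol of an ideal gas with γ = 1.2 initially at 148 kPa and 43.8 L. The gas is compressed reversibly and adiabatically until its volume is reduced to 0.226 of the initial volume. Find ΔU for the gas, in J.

11200 J

T₁ = P₁V₁/(nR) = 148×43.8/(2.37×8.314) = 329 K.
Adiabatic: TV^(γ−1) = const ⇒ T₂ = 329×(4.42)^0.200 = 443 K; PV^γ = const ⇒ P₂ = 882 kPa.
For an ideal gas ΔU = nCvΔT with Cv = R/(γ−1) = 41.6 J/(mol·K).
ΔU = 2.37×41.6×(443−329) = 11200 J.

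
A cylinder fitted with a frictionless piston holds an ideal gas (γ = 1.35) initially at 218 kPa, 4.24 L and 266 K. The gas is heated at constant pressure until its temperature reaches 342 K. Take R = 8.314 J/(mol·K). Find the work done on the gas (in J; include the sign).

-264 J

n = P₁V₁/(RT₁) = 218×4.24/(8.314×266) = 0.418 mol.
Isobaric: P stays 218 kPa; V/T = const ⇒ T₂ = 342 K, V₂ = 5.45 L.
W = PΔV = 218×(5.45−4.24) kPa·L = 264 J.
Work done on the gas = −W_by = -264 J.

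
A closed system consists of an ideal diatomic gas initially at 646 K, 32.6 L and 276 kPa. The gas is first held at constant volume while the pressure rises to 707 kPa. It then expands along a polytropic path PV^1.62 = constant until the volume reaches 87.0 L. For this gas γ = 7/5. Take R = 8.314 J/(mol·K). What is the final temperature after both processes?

900 K

n = P₁V₁/(RT₁) = 276×32.6/(8.314×646) = 1.68 mol.
Step 1 — Isochoric: V stays 32.6 L; P/T = const ⇒ T₂ = 1650 K, P₂ = 707 kPa.
W = 0 (no volume change).
ΔU = nCvΔT = 1.68×20.8×(1650−646) = 35100 J.
Q = ΔU = 35100 J.
State after step 1: P = 707 kPa, V = 32.6 L, T = 1650 K.
Step 2 — Polytropic n=1.62: T₂ = T₁(V₁/V₂)^(n−1) = 1650×(0.375)^0.62 = 900 K; P₂ = P₁(V₁/V₂)^n = 144 kPa.
W = (P₁V₁−P₂V₂)/(n−1) = (707×32.6−144×87.0)/0.62 = 16900 J.
ΔU = nCvΔT = 1.68×20.8×(900−1650) = -26300 J.
Q = ΔU + W = -9320 J.
Net over both steps: W = 16900 J, Q = 25800 J, ΔU = 8860 J.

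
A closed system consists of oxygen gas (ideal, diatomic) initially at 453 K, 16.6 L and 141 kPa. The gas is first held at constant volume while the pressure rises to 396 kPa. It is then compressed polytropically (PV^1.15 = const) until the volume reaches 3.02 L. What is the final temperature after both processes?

1640 K

n = P₁V₁/(RT₁) = 141×16.6/(8.314×453) = 0.621 mol.
Step 1 — Isochoric: V stays 16.6 L; P/T = const ⇒ T₂ = 1270 K, P₂ = 396 kPa.
W = 0 (no volume change).
ΔU = nCvΔT = 0.621×20.8×(1270−453) = 10600 J.
Q = ΔU = 10600 J.
State after step 1: P = 396 kPa, V = 16.6 L, T = 1270 K.
Step 2 — Polytropic n=1.15: T₂ = T₁(V₁/V₂)^(n−1) = 1270×(5.50)^0.15 = 1640 K; P₂ = P₁(V₁/V₂)^n = 2810 kPa.
W = (P₁V₁−P₂V₂)/(n−1) = (396×16.6−2810×3.02)/0.15 = -12800 J.
ΔU = nCvΔT = 0.621×20.8×(1640−1270) = 4790 J.
Q = ΔU + W = -7980 J.
Net over both steps: W = -12800 J, Q = 2600 J, ΔU = 15400 J.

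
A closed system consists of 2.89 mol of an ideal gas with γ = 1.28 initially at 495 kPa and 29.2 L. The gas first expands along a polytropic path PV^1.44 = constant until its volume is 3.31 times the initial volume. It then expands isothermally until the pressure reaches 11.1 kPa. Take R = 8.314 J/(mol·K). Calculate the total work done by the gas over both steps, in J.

31200 J

T₁ = P₁V₁/(nR) = 495×29.2/(2.89×8.314) = 602 K.
Step 1 — Polytropic n=1.44: T₂ = T₁(V₁/V₂)^(n−1) = 602×(0.302)^0.44 = 355 K; P₂ = P₁(V₁/V₂)^n = 88.3 kPa.
W = (P₁V₁−P₂V₂)/(n−1) = (495×29.2−88.3×96.7)/0.44 = 13400 J.
ΔU = nCvΔT = 2.89×29.7×(355−602) = -21100 J.
Q = ΔU + W = -7690 J.
State after step 1: P = 88.3 kPa, V = 96.7 L, T = 355 K.
Step 2 — Isothermal: T stays 355 K; PV = const ⇒ V₂ = 769 L, P₂ = 11.1 kPa.
ΔU = 0 (ideal gas, T constant).
W = nRT ln(V₂/V₁) = 2.89×8.314×355×ln(7.96) = 17700 J.
Q = ΔU + W = 17700 J.
Net over both steps: W = 31200 J, Q = 10000 J, ΔU = -21100 J.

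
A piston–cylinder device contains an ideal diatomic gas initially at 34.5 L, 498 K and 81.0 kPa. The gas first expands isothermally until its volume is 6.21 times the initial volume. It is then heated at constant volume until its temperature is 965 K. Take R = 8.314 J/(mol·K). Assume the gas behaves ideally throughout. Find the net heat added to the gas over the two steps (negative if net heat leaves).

n = P₁V₁/(RT₁) = 81.0×34.5/(8.314×498) = 0.675 mol.
Step 1 — Isothermal: T stays 498 K; PV = const ⇒ V₂ = 214 L, P₂ = 13.0 kPa.
ΔU = 0 (ideal gas, T constant).
W = nRT ln(V₂/V₁) = 0.675×8.314×498×ln(6.21) = 5100 J.
Q = ΔU + W = 5100 J.
State after step 1: P = 13.0 kPa, V = 214 L, T = 498 K.
Step 2 — Isochoric: V stays 214 L; P/T = const ⇒ T₂ = 965 K, P₂ = 25.3 kPa.
W = 0 (no volume change).
ΔU = nCvΔT = 0.675×20.8×(965−498) = 6550 J.
Q = ΔU = 6550 J.
Net over both steps: W = 5100 J, Q = 11700 J, ΔU = 6550 J.

11700 J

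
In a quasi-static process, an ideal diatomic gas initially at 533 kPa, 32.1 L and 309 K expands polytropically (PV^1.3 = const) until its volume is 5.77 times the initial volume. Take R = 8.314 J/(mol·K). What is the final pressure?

54.6 kPa

Polytropic n=1.3: T₂ = T₁(V₁/V₂)^(n−1) = 309×(0.173)^0.30 = 183 K; P₂ = P₁(V₁/V₂)^n = 54.6 kPa.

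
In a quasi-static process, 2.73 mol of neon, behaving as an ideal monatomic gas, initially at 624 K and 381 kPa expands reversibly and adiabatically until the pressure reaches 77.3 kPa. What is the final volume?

V₁ = nRT₁/P₁ = 2.73×8.314×624/381 = 37.2 L.
Adiabatic: T₂/T₁ = (P₂/P₁)^((γ−1)/γ) ⇒ T₂ = 624×(0.203)^0.400 = 330 K; V₂ = 96.8 L.

96.8 L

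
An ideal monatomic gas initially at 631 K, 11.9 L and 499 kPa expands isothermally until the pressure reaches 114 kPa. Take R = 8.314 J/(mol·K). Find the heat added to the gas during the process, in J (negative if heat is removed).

8770 J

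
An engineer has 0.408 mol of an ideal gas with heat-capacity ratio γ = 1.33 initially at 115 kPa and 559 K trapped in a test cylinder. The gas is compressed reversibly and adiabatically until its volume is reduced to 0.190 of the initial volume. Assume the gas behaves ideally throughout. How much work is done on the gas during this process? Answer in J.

4190 J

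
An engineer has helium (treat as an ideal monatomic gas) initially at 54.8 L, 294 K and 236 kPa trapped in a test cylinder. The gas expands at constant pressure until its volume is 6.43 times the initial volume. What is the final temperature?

1890 K

Isobaric: P stays 236 kPa; V/T = const ⇒ T₂ = 1890 K, V₂ = 352 L.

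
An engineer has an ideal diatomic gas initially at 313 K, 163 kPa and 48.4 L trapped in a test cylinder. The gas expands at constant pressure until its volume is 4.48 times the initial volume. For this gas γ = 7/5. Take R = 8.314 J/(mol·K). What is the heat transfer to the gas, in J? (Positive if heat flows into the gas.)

96100 J

n = P₁V₁/(RT₁) = 163×48.4/(8.314×313) = 3.03 mol.
Isobaric: P stays 163 kPa; V/T = const ⇒ T₂ = 1400 K, V₂ = 217 L.
W = PΔV = 163×(217−48.4) kPa·L = 27500 J.
ΔU = nCvΔT = 3.03×20.8×(1400−313) = 68600 J.
Q = ΔU + W = nCpΔT = 96100 J.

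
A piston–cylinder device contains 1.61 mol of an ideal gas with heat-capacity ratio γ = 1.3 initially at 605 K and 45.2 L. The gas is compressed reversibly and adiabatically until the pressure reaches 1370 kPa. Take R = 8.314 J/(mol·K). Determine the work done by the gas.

-16200 J

P₁ = nRT₁/V₁ = 1.61×8.314×605/45.2 = 179 kPa.
Adiabatic: T₂/T₁ = (P₂/P₁)^((γ−1)/γ) ⇒ T₂ = 605×(7.65)^0.231 = 967 K; V₂ = 9.45 L.
ΔU = nCvΔT = 1.61×27.7×(967−605) = 16200 J.
Q = 0 for an adiabatic process, so W = −ΔU = -16200 J.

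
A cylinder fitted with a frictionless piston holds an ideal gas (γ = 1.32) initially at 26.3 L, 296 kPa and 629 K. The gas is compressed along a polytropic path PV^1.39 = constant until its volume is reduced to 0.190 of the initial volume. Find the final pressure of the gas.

2980 kPa

Polytropic n=1.39: T₂ = T₁(V₁/V₂)^(n−1) = 629×(5.26)^0.39 = 1200 K; P₂ = P₁(V₁/V₂)^n = 2980 kPa.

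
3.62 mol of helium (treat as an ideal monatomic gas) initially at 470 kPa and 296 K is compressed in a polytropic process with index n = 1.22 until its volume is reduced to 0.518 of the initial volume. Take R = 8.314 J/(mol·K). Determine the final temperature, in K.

V₁ = nRT₁/P₁ = 3.62×8.314×296/470 = 19.0 L.
Polytropic n=1.22: T₂ = T₁(V₁/V₂)^(n−1) = 296×(1.93)^0.22 = 342 K; P₂ = P₁(V₁/V₂)^n = 1050 kPa.

342 K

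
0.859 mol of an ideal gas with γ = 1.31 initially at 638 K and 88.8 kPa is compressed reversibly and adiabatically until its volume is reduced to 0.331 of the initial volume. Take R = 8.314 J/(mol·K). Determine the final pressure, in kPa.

V₁ = nRT₁/P₁ = 0.859×8.314×638/88.8 = 51.3 L.
Adiabatic: TV^(γ−1) = const ⇒ T₂ = 638×(3.02)^0.310 = 899 K; PV^γ = const ⇒ P₂ = 378 kPa.

378 kPa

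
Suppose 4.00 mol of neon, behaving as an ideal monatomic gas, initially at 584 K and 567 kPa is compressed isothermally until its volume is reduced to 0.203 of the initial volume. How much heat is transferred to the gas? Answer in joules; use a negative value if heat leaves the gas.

V₁ = nRT₁/P₁ = 4.00×8.314×584/567 = 34.3 L.
Isothermal: T stays 584 K; PV = const ⇒ V₂ = 6.95 L, P₂ = 2790 kPa.
ΔU = 0 (ideal gas, T constant).
W = nRT ln(V₂/V₁) = 4.00×8.314×584×ln(0.203) = -31000 J.
Q = ΔU + W = -31000 J.

-31000 J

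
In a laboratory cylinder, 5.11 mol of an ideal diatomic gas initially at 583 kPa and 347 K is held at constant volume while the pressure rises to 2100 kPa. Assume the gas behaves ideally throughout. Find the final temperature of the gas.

1250 K

V₁ = nRT₁/P₁ = 5.11×8.314×347/583 = 25.3 L.
Isochoric: V stays 25.3 L; P/T = const ⇒ T₂ = 1250 K, P₂ = 2100 kPa.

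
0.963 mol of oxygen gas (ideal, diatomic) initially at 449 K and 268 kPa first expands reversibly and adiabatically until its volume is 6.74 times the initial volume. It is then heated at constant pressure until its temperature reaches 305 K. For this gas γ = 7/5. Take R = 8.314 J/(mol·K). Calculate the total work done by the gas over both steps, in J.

5560 J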